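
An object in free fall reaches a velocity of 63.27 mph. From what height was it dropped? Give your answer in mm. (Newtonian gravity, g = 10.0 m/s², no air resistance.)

v = 63.27 mph × 0.44704 = 28.2842 m/s
h = v² / (2g) = 28.2842² / (2 × 10.0) = 39.9998 m
h = 39.9998 m / 0.001 = 40000 mm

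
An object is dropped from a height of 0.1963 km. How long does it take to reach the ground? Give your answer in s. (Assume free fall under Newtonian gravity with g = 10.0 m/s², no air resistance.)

h = 0.1963 km × 1000.0 = 196.3 m
t = √(2h/g) = √(2 × 196.3 / 10.0) = 6.266 s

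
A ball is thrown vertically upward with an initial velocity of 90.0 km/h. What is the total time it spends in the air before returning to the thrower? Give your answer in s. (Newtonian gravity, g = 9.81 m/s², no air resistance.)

v₀ = 90.0 km/h × 0.2777777777777778 = 25.0 m/s
t_total = 2 × v₀ / g = 2 × 25.0 / 9.81 = 5.097 s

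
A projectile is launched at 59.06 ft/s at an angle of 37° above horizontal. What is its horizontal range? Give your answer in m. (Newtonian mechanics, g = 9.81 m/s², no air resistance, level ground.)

v₀ = 59.06 ft/s × 0.3048 = 18.0015 m/s
R = v₀² × sin(2θ) / g = 18.0015² × sin(2 × 37°) / 9.81 = 324.054 × 0.961262 / 9.81 = 31.75 m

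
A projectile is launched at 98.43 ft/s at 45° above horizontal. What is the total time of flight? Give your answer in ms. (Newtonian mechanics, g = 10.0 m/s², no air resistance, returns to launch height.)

v₀ = 98.43 ft/s × 0.3048 = 30.0015 m/s
T = 2 × v₀ × sin(θ) / g = 2 × 30.0015 × sin(45°) / 10.0 = 2 × 30.0015 × 0.707107 / 10.0 = 4.24285 s
T = 4.24285 s / 0.001 = 4243 ms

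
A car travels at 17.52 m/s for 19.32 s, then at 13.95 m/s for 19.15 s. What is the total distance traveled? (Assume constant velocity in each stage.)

d₁ = v₁t₁ = 17.52 × 19.32 = 338.4864 m
d₂ = v₂t₂ = 13.95 × 19.15 = 267.1425 m
d_total = 338.4864 + 267.1425 = 605.63 m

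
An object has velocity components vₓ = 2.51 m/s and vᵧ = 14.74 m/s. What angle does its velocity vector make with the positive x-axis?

θ = arctan(vᵧ/vₓ) = arctan(14.74/2.51) = 80.34°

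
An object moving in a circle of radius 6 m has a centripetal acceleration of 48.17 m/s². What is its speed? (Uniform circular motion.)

v = √(a_c × r) = √(48.17 × 6) = 17.0 m/s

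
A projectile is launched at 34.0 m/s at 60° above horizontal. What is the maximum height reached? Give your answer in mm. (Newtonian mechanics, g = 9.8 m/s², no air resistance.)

H = v₀² × sin²(θ) / (2g) = 34.0² × sin(60°)² / (2 × 9.8) = 1156.0 × 0.75 / 19.6 = 44.2347 m
H = 44.2347 m / 0.001 = 44230 mm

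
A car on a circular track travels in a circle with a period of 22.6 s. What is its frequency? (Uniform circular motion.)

f = 1/T = 1/22.6 = 0.0442 Hz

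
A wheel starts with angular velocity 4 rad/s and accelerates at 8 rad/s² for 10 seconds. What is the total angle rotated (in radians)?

θ = ω₀t + ½αt² = 4×10 + ½×8×10² = 440.0 rad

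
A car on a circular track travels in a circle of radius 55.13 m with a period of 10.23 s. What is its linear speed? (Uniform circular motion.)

v = 2πr/T = 2π×55.13/10.23 = 33.86 m/s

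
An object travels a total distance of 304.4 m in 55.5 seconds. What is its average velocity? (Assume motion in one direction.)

v_avg = Δd / Δt = 304.4 / 55.5 = 5.48 m/s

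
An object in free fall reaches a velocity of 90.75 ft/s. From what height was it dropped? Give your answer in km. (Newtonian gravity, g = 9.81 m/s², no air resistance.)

v = 90.75 ft/s × 0.3048 = 27.6606 m/s
h = v² / (2g) = 27.6606² / (2 × 9.81) = 38.9964 m
h = 38.9964 m / 1000.0 = 0.039 km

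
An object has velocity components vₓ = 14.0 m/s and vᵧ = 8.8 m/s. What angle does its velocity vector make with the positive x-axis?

θ = arctan(vᵧ/vₓ) = arctan(8.8/14.0) = 32.15°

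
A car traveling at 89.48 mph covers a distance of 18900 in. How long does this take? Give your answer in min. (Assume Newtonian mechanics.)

d = 18900 in × 0.0254 = 480.06 m
v = 89.48 mph × 0.44704 = 40.0011 m/s
t = d / v = 480.06 / 40.0011 = 12.0012 s
t = 12.0012 s / 60.0 = 0.2 min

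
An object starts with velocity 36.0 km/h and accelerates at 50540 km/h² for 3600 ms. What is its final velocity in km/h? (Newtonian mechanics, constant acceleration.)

v₀ = 36.0 km/h × 0.2777777777777778 = 10.0 m/s
a = 50540 km/h² × 7.716049382716049e-05 = 3.89969 m/s²
t = 3600 ms × 0.001 = 3.6 s
v = v₀ + a × t = 10.0 + 3.89969 × 3.6 = 24.0389 m/s
v = 24.0389 m/s / 0.2777777777777778 = 86.54 km/h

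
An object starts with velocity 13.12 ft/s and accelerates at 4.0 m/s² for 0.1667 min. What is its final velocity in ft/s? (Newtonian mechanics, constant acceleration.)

v₀ = 13.12 ft/s × 0.3048 = 3.99898 m/s
t = 0.1667 min × 60.0 = 10.002 s
v = v₀ + a × t = 3.99898 + 4.0 × 10.002 = 44.007 m/s
v = 44.007 m/s / 0.3048 = 144.4 ft/s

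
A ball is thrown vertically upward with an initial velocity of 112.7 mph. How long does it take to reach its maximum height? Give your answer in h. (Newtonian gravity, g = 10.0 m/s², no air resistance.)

v₀ = 112.7 mph × 0.44704 = 50.3814 m/s
t_up = v₀ / g = 50.3814 / 10.0 = 5.03814 s
t_up = 5.03814 s / 3600.0 = 0.001399 h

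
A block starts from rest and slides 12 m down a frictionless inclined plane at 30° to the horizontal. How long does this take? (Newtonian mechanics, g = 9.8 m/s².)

a = g sin(θ) = 9.8 × sin(30°) = 4.9 m/s²
t = √(2d/a) = √(2 × 12 / 4.9) = 2.21 s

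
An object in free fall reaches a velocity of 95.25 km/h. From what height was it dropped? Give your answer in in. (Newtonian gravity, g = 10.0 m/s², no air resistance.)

v = 95.25 km/h × 0.2777777777777778 = 26.4583 m/s
h = v² / (2g) = 26.4583² / (2 × 10.0) = 35.0021 m
h = 35.0021 m / 0.0254 = 1378 in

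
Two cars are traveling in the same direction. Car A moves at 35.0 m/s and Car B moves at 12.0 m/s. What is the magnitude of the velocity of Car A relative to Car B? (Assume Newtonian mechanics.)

v_rel = |v_A - v_B| = |35.0 - 12.0| = 23.0 m/s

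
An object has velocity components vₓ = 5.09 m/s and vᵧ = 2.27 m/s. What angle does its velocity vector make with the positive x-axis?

θ = arctan(vᵧ/vₓ) = arctan(2.27/5.09) = 24.04°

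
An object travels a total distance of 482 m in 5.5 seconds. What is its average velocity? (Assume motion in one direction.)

v_avg = Δd / Δt = 482 / 5.5 = 87.64 m/s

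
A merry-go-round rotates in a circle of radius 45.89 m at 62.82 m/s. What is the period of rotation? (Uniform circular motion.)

T = 2πr/v = 2π×45.89/62.82 = 4.59 s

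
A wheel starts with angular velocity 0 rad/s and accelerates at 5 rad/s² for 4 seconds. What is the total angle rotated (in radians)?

θ = ω₀t + ½αt² = 0×4 + ½×5×4² = 40.0 rad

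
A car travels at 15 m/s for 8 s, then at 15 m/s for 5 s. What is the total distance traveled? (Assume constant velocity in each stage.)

d₁ = v₁t₁ = 15 × 8 = 120 m
d₂ = v₂t₂ = 15 × 5 = 75 m
d_total = 120 + 75 = 195 m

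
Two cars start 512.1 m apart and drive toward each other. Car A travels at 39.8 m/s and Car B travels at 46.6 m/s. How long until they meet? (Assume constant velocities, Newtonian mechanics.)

Combined speed: v_combined = 39.8 + 46.6 = 86.4 m/s
Time to meet: t = d/v_combined = 512.1/86.4 = 5.93 s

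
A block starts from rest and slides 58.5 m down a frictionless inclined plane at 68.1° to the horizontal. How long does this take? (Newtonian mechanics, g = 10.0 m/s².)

a = g sin(θ) = 10.0 × sin(68.1°) = 9.2784 m/s²
t = √(2d/a) = √(2 × 58.5 / 9.2784) = 3.55 s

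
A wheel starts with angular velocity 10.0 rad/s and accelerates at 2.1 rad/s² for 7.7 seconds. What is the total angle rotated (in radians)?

θ = ω₀t + ½αt² = 10.0×7.7 + ½×2.1×7.7² = 139.25 rad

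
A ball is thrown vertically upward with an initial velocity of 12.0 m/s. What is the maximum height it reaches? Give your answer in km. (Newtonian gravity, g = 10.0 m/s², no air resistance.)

h_max = v₀² / (2g) = 12.0² / (2 × 10.0) = 144.0 / 20.0 = 7.2 m
h_max = 7.2 m / 1000.0 = 0.0072 km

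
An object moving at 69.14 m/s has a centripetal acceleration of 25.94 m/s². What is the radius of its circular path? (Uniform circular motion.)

r = v²/a_c = 69.14²/25.94 = 184.28 m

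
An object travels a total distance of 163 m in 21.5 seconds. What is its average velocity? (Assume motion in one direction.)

v_avg = Δd / Δt = 163 / 21.5 = 7.58 m/s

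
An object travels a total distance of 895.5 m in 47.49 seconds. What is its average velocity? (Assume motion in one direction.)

v_avg = Δd / Δt = 895.5 / 47.49 = 18.86 m/s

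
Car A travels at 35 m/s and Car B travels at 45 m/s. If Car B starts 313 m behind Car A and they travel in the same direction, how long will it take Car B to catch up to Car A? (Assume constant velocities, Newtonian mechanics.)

Relative speed: v_rel = 45 - 35 = 10 m/s
Time to catch: t = d₀/v_rel = 313/10 = 31.3 s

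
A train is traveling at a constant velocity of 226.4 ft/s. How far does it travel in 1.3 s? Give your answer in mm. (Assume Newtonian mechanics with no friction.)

v = 226.4 ft/s × 0.3048 = 69.0067 m/s
d = v × t = 69.0067 × 1.3 = 89.7087 m
d = 89.7087 m / 0.001 = 89710 mm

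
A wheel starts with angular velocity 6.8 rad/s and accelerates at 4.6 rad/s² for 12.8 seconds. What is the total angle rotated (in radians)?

θ = ω₀t + ½αt² = 6.8×12.8 + ½×4.6×12.8² = 463.87 rad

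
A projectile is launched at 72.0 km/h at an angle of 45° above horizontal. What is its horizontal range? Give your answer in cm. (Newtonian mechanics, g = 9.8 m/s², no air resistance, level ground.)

v₀ = 72.0 km/h × 0.2777777777777778 = 20.0 m/s
R = v₀² × sin(2θ) / g = 20.0² × sin(2 × 45°) / 9.8 = 400.0 × 1.0 / 9.8 = 40.8163 m
R = 40.8163 m / 0.01 = 4082 cm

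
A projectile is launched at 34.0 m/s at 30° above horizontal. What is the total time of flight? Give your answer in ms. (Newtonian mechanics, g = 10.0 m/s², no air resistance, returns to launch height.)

T = 2 × v₀ × sin(θ) / g = 2 × 34.0 × sin(30°) / 10.0 = 2 × 34.0 × 0.5 / 10.0 = 3.4 s
T = 3.4 s / 0.001 = 3400 ms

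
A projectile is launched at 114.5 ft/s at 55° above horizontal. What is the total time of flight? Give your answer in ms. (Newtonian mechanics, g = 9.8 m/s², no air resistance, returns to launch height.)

v₀ = 114.5 ft/s × 0.3048 = 34.8996 m/s
T = 2 × v₀ × sin(θ) / g = 2 × 34.8996 × sin(55°) / 9.8 = 2 × 34.8996 × 0.819152 / 9.8 = 5.8343 s
T = 5.8343 s / 0.001 = 5834 ms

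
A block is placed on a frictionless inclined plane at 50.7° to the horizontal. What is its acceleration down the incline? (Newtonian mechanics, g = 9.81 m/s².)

a = g sin(θ) = 9.81 × sin(50.7°) = 9.81 × 0.7738 = 7.59 m/s²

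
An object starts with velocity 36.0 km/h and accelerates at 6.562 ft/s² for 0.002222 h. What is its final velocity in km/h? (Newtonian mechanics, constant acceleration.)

v₀ = 36.0 km/h × 0.2777777777777778 = 10.0 m/s
a = 6.562 ft/s² × 0.3048 = 2.0001 m/s²
t = 0.002222 h × 3600.0 = 7.9992 s
v = v₀ + a × t = 10.0 + 2.0001 × 7.9992 = 25.9992 m/s
v = 25.9992 m/s / 0.2777777777777778 = 93.6 km/h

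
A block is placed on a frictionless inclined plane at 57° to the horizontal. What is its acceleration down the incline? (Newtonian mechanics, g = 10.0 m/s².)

a = g sin(θ) = 10.0 × sin(57°) = 10.0 × 0.8387 = 8.39 m/s²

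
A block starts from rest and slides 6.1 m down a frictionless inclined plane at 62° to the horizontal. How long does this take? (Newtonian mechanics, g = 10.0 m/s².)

a = g sin(θ) = 10.0 × sin(62°) = 8.8295 m/s²
t = √(2d/a) = √(2 × 6.1 / 8.8295) = 1.18 s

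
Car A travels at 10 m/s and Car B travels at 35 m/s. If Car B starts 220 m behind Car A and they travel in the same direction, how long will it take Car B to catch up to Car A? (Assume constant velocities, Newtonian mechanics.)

Relative speed: v_rel = 35 - 10 = 25 m/s
Time to catch: t = d₀/v_rel = 220/25 = 8.8 s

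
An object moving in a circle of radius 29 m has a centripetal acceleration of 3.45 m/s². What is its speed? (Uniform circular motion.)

v = √(a_c × r) = √(3.45 × 29) = 10.0 m/s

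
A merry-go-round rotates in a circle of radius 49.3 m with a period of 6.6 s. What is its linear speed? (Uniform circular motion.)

v = 2πr/T = 2π×49.3/6.6 = 46.93 m/s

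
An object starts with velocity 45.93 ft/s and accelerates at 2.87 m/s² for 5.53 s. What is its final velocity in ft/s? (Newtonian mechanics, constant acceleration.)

v₀ = 45.93 ft/s × 0.3048 = 13.9995 m/s
v = v₀ + a × t = 13.9995 + 2.87 × 5.53 = 29.8706 m/s
v = 29.8706 m/s / 0.3048 = 98.0 ft/s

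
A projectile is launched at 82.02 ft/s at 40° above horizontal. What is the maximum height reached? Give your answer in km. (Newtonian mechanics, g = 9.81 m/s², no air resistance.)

v₀ = 82.02 ft/s × 0.3048 = 24.9997 m/s
H = v₀² × sin²(θ) / (2g) = 24.9997² × sin(40°)² / (2 × 9.81) = 624.985 × 0.413176 / 19.62 = 13.1615 m
H = 13.1615 m / 1000.0 = 0.01316 km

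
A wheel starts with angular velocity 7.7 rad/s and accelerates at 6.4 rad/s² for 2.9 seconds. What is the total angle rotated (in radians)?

θ = ω₀t + ½αt² = 7.7×2.9 + ½×6.4×2.9² = 49.24 rad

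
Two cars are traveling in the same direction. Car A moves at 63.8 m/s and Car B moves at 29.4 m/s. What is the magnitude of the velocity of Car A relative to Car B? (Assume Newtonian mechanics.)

v_rel = |v_A - v_B| = |63.8 - 29.4| = 34.4 m/s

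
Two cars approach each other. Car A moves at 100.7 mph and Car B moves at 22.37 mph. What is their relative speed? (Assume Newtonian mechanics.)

v_rel = v_A + v_B = 100.7 + 22.37 = 123.07 mph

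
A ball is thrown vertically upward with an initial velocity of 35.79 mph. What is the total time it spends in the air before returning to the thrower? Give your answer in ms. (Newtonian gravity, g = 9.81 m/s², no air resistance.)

v₀ = 35.79 mph × 0.44704 = 15.9996 m/s
t_total = 2 × v₀ / g = 2 × 15.9996 / 9.81 = 3.2619 s
t_total = 3.2619 s / 0.001 = 3262 ms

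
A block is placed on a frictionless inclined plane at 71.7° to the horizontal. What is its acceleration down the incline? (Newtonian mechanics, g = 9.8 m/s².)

a = g sin(θ) = 9.8 × sin(71.7°) = 9.8 × 0.9494 = 9.3 m/s²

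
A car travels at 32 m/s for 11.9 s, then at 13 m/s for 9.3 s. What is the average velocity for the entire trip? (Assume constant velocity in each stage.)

d₁ = v₁t₁ = 32 × 11.9 = 380.8 m
d₂ = v₂t₂ = 13 × 9.3 = 120.9 m
d_total = 501.7 m, t_total = 21.2 s
v_avg = d_total/t_total = 501.7/21.2 = 23.67 m/s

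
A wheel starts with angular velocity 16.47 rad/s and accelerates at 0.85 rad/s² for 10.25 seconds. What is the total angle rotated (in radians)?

θ = ω₀t + ½αt² = 16.47×10.25 + ½×0.85×10.25² = 213.47 rad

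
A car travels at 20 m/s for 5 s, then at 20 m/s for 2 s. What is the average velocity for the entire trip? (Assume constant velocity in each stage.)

d₁ = v₁t₁ = 20 × 5 = 100 m
d₂ = v₂t₂ = 20 × 2 = 40 m
d_total = 140 m, t_total = 7 s
v_avg = d_total/t_total = 140/7 = 20.0 m/s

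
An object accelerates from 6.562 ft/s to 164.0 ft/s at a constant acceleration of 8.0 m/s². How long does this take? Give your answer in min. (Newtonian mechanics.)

v₀ = 6.562 ft/s × 0.3048 = 2.0001 m/s
v = 164.0 ft/s × 0.3048 = 49.9872 m/s
t = (v - v₀) / a = (49.9872 - 2.0001) / 8.0 = 5.99839 s
t = 5.99839 s / 60.0 = 0.09997 min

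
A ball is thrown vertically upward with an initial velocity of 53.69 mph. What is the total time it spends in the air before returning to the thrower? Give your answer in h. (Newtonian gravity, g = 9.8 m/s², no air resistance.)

v₀ = 53.69 mph × 0.44704 = 24.0016 m/s
t_total = 2 × v₀ / g = 2 × 24.0016 / 9.8 = 4.89829 s
t_total = 4.89829 s / 3600.0 = 0.001361 h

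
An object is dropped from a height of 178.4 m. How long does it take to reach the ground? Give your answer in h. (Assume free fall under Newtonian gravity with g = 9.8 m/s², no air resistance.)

t = √(2h/g) = √(2 × 178.4 / 9.8) = 6.03392 s
t = 6.03392 s / 3600.0 = 0.001676 h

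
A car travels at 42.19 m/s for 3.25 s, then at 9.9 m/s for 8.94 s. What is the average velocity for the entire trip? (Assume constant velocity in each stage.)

d₁ = v₁t₁ = 42.19 × 3.25 = 137.1175 m
d₂ = v₂t₂ = 9.9 × 8.94 = 88.506 m
d_total = 225.6235 m, t_total = 12.19 s
v_avg = d_total/t_total = 225.6235/12.19 = 18.51 m/s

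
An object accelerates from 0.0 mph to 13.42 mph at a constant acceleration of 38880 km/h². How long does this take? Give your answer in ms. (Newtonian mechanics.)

v₀ = 0.0 mph × 0.44704 = 0.0 m/s
v = 13.42 mph × 0.44704 = 5.99928 m/s
a = 38880 km/h² × 7.716049382716049e-05 = 3.0 m/s²
t = (v - v₀) / a = (5.99928 - 0.0) / 3.0 = 1.99976 s
t = 1.99976 s / 0.001 = 2000 ms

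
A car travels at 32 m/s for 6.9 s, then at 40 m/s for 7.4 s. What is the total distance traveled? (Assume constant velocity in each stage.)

d₁ = v₁t₁ = 32 × 6.9 = 220.8 m
d₂ = v₂t₂ = 40 × 7.4 = 296.0 m
d_total = 220.8 + 296.0 = 516.8 m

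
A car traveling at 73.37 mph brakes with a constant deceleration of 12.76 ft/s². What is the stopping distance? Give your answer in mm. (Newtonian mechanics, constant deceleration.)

v₀ = 73.37 mph × 0.44704 = 32.7993 m/s
a = 12.76 ft/s² × 0.3048 = 3.88925 m/s²
d = v₀² / (2a) = 32.7993² / (2 × 3.88925) = 1075.79 / 7.7785 = 138.303 m
d = 138.303 m / 0.001 = 138300 mm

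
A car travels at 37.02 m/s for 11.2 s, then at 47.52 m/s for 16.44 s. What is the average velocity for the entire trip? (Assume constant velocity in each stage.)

d₁ = v₁t₁ = 37.02 × 11.2 = 414.624 m
d₂ = v₂t₂ = 47.52 × 16.44 = 781.2288 m
d_total = 1195.8528 m, t_total = 27.64 s
v_avg = d_total/t_total = 1195.8528/27.64 = 43.27 m/s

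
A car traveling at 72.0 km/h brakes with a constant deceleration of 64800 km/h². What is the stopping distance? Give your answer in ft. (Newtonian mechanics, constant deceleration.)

v₀ = 72.0 km/h × 0.2777777777777778 = 20.0 m/s
a = 64800 km/h² × 7.716049382716049e-05 = 5.0 m/s²
d = v₀² / (2a) = 20.0² / (2 × 5.0) = 400.0 / 10.0 = 40.0 m
d = 40.0 m / 0.3048 = 131.2 ft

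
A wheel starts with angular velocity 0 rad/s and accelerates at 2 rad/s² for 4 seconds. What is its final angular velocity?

ω = ω₀ + αt = 0 + 2 × 4 = 8 rad/s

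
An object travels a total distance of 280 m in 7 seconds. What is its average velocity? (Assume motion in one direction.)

v_avg = Δd / Δt = 280 / 7 = 40.0 m/s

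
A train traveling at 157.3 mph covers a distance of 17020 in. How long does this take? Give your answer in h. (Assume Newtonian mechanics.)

d = 17020 in × 0.0254 = 432.308 m
v = 157.3 mph × 0.44704 = 70.3194 m/s
t = d / v = 432.308 / 70.3194 = 6.14778 s
t = 6.14778 s / 3600.0 = 0.001708 h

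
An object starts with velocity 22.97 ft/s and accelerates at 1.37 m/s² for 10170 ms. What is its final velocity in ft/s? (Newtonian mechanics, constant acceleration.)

v₀ = 22.97 ft/s × 0.3048 = 7.00126 m/s
t = 10170 ms × 0.001 = 10.17 s
v = v₀ + a × t = 7.00126 + 1.37 × 10.17 = 20.9342 m/s
v = 20.9342 m/s / 0.3048 = 68.68 ft/s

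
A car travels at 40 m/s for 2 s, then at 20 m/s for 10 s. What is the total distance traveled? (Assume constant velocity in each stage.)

d₁ = v₁t₁ = 40 × 2 = 80 m
d₂ = v₂t₂ = 20 × 10 = 200 m
d_total = 80 + 200 = 280 m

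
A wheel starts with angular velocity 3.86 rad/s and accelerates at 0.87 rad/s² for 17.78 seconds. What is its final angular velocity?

ω = ω₀ + αt = 3.86 + 0.87 × 17.78 = 19.33 rad/s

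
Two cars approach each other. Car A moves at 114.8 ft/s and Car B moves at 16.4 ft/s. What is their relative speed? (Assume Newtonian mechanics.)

v_rel = v_A + v_B = 114.8 + 16.4 = 131.2 ft/s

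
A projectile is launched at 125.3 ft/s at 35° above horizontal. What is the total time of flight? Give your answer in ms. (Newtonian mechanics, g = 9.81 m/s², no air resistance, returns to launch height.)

v₀ = 125.3 ft/s × 0.3048 = 38.1914 m/s
T = 2 × v₀ × sin(θ) / g = 2 × 38.1914 × sin(35°) / 9.81 = 2 × 38.1914 × 0.573576 / 9.81 = 4.46599 s
T = 4.46599 s / 0.001 = 4466 ms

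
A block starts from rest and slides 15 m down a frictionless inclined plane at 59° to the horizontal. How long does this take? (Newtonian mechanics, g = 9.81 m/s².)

a = g sin(θ) = 9.81 × sin(59°) = 8.4088 m/s²
t = √(2d/a) = √(2 × 15 / 8.4088) = 1.89 s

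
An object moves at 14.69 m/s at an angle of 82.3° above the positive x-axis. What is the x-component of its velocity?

vₓ = v cos(θ) = 14.69 × cos(82.3°) = 1.97 m/s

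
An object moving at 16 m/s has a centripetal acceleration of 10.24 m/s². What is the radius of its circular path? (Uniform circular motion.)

r = v²/a_c = 16²/10.24 = 25.0 m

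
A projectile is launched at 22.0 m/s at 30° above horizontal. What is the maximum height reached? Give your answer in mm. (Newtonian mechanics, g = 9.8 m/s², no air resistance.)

H = v₀² × sin²(θ) / (2g) = 22.0² × sin(30°)² / (2 × 9.8) = 484.0 × 0.25 / 19.6 = 6.17347 m
H = 6.17347 m / 0.001 = 6173 mm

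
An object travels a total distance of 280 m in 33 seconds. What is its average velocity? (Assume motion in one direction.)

v_avg = Δd / Δt = 280 / 33 = 8.48 m/s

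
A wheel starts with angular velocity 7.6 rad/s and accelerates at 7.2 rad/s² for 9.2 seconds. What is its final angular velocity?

ω = ω₀ + αt = 7.6 + 7.2 × 9.2 = 73.84 rad/s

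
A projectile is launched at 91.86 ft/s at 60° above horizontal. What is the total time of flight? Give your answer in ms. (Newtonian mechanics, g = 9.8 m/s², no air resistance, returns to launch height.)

v₀ = 91.86 ft/s × 0.3048 = 27.9989 m/s
T = 2 × v₀ × sin(θ) / g = 2 × 27.9989 × sin(60°) / 9.8 = 2 × 27.9989 × 0.866025 / 9.8 = 4.94852 s
T = 4.94852 s / 0.001 = 4949 ms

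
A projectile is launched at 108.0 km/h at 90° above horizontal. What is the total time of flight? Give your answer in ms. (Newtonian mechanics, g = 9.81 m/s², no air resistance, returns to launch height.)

v₀ = 108.0 km/h × 0.2777777777777778 = 30.0 m/s
T = 2 × v₀ × sin(θ) / g = 2 × 30.0 × sin(90°) / 9.81 = 2 × 30.0 × 1.0 / 9.81 = 6.11621 s
T = 6.11621 s / 0.001 = 6116 ms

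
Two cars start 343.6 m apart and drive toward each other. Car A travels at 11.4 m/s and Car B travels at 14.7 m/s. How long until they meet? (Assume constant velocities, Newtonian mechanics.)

Combined speed: v_combined = 11.4 + 14.7 = 26.1 m/s
Time to meet: t = d/v_combined = 343.6/26.1 = 13.16 s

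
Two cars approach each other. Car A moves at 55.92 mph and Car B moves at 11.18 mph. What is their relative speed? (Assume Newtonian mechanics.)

v_rel = v_A + v_B = 55.92 + 11.18 = 67.1 mph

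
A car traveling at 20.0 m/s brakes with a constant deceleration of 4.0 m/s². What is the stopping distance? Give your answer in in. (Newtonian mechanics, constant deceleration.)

d = v₀² / (2a) = 20.0² / (2 × 4.0) = 400.0 / 8.0 = 50.0 m
d = 50.0 m / 0.0254 = 1969 in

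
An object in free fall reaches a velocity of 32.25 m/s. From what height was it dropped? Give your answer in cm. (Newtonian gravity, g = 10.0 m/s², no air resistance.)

h = v² / (2g) = 32.25² / (2 × 10.0) = 52.0031 m
h = 52.0031 m / 0.01 = 5200 cm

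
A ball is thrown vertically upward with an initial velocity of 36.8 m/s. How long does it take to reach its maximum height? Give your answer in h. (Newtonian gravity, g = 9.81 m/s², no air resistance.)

t_up = v₀ / g = 36.8 / 9.81 = 3.75127 s
t_up = 3.75127 s / 3600.0 = 0.001042 h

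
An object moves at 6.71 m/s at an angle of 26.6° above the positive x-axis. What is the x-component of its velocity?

vₓ = v cos(θ) = 6.71 × cos(26.6°) = 6.0 m/s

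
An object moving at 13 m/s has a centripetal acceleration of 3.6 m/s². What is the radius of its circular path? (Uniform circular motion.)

r = v²/a_c = 13²/3.6 = 46.94 m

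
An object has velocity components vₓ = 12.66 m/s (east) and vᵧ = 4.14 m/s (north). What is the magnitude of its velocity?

|v| = √(vₓ² + vᵧ²) = √(12.66² + 4.14²) = √(177.4152) = 13.32 m/s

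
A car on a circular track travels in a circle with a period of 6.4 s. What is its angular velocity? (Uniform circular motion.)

ω = 2π/T = 2π/6.4 = 0.9817 rad/s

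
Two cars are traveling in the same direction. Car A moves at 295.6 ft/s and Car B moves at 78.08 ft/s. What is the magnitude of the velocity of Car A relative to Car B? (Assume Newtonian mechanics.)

v_rel = |v_A - v_B| = |295.6 - 78.08| = 217.52 ft/s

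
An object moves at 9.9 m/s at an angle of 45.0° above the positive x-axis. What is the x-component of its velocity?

vₓ = v cos(θ) = 9.9 × cos(45.0°) = 7.0 m/s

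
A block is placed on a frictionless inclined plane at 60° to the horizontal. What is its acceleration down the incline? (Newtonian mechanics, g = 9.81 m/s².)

a = g sin(θ) = 9.81 × sin(60°) = 9.81 × 0.866 = 8.5 m/s²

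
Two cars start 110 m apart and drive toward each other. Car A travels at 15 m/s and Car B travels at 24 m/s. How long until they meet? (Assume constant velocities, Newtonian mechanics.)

Combined speed: v_combined = 15 + 24 = 39 m/s
Time to meet: t = d/v_combined = 110/39 = 2.82 s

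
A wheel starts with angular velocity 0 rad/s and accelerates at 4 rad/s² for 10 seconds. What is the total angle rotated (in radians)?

θ = ω₀t + ½αt² = 0×10 + ½×4×10² = 200.0 rad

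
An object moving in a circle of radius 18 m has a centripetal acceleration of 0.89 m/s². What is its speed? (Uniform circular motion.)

v = √(a_c × r) = √(0.89 × 18) = 4.0 m/s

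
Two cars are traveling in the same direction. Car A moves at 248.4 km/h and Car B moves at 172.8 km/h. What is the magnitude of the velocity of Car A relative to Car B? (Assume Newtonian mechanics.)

v_rel = |v_A - v_B| = |248.4 - 172.8| = 75.6 km/h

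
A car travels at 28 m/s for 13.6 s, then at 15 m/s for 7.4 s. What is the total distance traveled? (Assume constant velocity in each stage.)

d₁ = v₁t₁ = 28 × 13.6 = 380.8 m
d₂ = v₂t₂ = 15 × 7.4 = 111.0 m
d_total = 380.8 + 111.0 = 491.8 m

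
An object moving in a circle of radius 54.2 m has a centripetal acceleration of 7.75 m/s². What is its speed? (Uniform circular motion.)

v = √(a_c × r) = √(7.75 × 54.2) = 20.5 m/s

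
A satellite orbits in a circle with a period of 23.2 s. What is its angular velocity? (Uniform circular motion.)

ω = 2π/T = 2π/23.2 = 0.2708 rad/s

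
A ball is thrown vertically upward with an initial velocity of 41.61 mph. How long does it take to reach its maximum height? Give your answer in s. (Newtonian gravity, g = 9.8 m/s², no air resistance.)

v₀ = 41.61 mph × 0.44704 = 18.6013 m/s
t_up = v₀ / g = 18.6013 / 9.8 = 1.898 s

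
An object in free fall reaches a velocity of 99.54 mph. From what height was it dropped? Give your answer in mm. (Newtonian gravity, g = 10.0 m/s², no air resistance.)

v = 99.54 mph × 0.44704 = 44.4984 m/s
h = v² / (2g) = 44.4984² / (2 × 10.0) = 99.0054 m
h = 99.0054 m / 0.001 = 99010 mm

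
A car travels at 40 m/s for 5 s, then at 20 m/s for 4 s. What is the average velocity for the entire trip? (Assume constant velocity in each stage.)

d₁ = v₁t₁ = 40 × 5 = 200 m
d₂ = v₂t₂ = 20 × 4 = 80 m
d_total = 280 m, t_total = 9 s
v_avg = d_total/t_total = 280/9 = 31.11 m/s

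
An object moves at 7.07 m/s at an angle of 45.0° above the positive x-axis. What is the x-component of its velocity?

vₓ = v cos(θ) = 7.07 × cos(45.0°) = 5.0 m/s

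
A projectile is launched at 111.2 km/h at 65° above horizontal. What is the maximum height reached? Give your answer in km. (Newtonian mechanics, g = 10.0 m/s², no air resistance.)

v₀ = 111.2 km/h × 0.2777777777777778 = 30.8889 m/s
H = v₀² × sin²(θ) / (2g) = 30.8889² × sin(65°)² / (2 × 10.0) = 954.124 × 0.821394 / 20.0 = 39.1856 m
H = 39.1856 m / 1000.0 = 0.03919 km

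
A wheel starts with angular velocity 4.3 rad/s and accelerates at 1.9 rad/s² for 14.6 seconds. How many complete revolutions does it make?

θ = ω₀t + ½αt² = 4.3×14.6 + ½×1.9×14.6² = 265.282 rad
Total revolutions = θ/(2π) = 265.282/(2π) = 42.22
Complete revolutions = ⌊42.22⌋ = 42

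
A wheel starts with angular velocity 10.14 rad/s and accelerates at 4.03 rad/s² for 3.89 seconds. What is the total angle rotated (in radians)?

θ = ω₀t + ½αt² = 10.14×3.89 + ½×4.03×3.89² = 69.94 rad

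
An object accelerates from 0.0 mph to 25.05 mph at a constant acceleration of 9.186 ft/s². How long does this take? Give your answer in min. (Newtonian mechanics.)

v₀ = 0.0 mph × 0.44704 = 0.0 m/s
v = 25.05 mph × 0.44704 = 11.1984 m/s
a = 9.186 ft/s² × 0.3048 = 2.79989 m/s²
t = (v - v₀) / a = (11.1984 - 0.0) / 2.79989 = 3.99959 s
t = 3.99959 s / 60.0 = 0.06666 min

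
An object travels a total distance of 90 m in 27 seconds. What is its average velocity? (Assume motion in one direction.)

v_avg = Δd / Δt = 90 / 27 = 3.33 m/s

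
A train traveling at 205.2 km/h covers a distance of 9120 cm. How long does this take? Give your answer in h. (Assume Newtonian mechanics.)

d = 9120 cm × 0.01 = 91.2 m
v = 205.2 km/h × 0.2777777777777778 = 57.0 m/s
t = d / v = 91.2 / 57.0 = 1.6 s
t = 1.6 s / 3600.0 = 0.0004444 h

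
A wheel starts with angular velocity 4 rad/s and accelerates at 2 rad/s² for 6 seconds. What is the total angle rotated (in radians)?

θ = ω₀t + ½αt² = 4×6 + ½×2×6² = 60.0 rad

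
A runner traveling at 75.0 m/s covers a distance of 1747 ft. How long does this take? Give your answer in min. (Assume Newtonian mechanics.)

d = 1747 ft × 0.3048 = 532.486 m
t = d / v = 532.486 / 75.0 = 7.09981 s
t = 7.09981 s / 60.0 = 0.1183 min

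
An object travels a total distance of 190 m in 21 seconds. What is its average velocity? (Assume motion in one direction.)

v_avg = Δd / Δt = 190 / 21 = 9.05 m/s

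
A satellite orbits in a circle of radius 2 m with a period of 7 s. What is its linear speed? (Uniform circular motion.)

v = 2πr/T = 2π×2/7 = 1.8 m/s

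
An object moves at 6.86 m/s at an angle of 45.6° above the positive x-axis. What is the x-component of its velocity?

vₓ = v cos(θ) = 6.86 × cos(45.6°) = 4.8 m/s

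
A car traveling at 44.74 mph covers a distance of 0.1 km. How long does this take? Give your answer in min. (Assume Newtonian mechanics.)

d = 0.1 km × 1000.0 = 100.0 m
v = 44.74 mph × 0.44704 = 20.0006 m/s
t = d / v = 100.0 / 20.0006 = 4.99985 s
t = 4.99985 s / 60.0 = 0.08333 min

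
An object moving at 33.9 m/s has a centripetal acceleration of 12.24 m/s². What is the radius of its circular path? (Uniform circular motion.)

r = v²/a_c = 33.9²/12.24 = 93.89 m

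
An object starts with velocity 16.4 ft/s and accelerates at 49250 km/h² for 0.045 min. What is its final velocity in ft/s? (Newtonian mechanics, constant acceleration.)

v₀ = 16.4 ft/s × 0.3048 = 4.99872 m/s
a = 49250 km/h² × 7.716049382716049e-05 = 3.80015 m/s²
t = 0.045 min × 60.0 = 2.7 s
v = v₀ + a × t = 4.99872 + 3.80015 × 2.7 = 15.2591 m/s
v = 15.2591 m/s / 0.3048 = 50.06 ft/s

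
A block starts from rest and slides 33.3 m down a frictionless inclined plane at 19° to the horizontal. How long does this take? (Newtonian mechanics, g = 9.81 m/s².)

a = g sin(θ) = 9.81 × sin(19°) = 3.1938 m/s²
t = √(2d/a) = √(2 × 33.3 / 3.1938) = 4.57 s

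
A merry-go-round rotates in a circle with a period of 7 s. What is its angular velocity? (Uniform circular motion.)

ω = 2π/T = 2π/7 = 0.8976 rad/s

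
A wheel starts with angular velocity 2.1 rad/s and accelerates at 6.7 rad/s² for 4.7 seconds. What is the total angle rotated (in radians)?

θ = ω₀t + ½αt² = 2.1×4.7 + ½×6.7×4.7² = 83.87 rad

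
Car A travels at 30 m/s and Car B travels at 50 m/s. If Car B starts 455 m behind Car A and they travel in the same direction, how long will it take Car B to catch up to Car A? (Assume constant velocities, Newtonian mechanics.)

Relative speed: v_rel = 50 - 30 = 20 m/s
Time to catch: t = d₀/v_rel = 455/20 = 22.75 s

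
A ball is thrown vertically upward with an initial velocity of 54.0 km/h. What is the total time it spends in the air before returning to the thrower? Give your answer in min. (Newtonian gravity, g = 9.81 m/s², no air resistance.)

v₀ = 54.0 km/h × 0.2777777777777778 = 15.0 m/s
t_total = 2 × v₀ / g = 2 × 15.0 / 9.81 = 3.0581 s
t_total = 3.0581 s / 60.0 = 0.05097 min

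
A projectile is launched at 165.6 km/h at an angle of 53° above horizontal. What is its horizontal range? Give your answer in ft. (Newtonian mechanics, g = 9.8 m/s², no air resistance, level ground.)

v₀ = 165.6 km/h × 0.2777777777777778 = 46.0 m/s
R = v₀² × sin(2θ) / g = 46.0² × sin(2 × 53°) / 9.8 = 2116.0 × 0.961262 / 9.8 = 207.554 m
R = 207.554 m / 0.3048 = 681.0 ft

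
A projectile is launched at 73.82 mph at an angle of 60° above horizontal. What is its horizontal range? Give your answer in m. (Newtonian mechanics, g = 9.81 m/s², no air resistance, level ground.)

v₀ = 73.82 mph × 0.44704 = 33.0005 m/s
R = v₀² × sin(2θ) / g = 33.0005² × sin(2 × 60°) / 9.81 = 1089.03 × 0.866025 / 9.81 = 96.14 m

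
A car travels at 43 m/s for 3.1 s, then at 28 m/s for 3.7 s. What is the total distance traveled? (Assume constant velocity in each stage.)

d₁ = v₁t₁ = 43 × 3.1 = 133.3 m
d₂ = v₂t₂ = 28 × 3.7 = 103.6 m
d_total = 133.3 + 103.6 = 236.9 m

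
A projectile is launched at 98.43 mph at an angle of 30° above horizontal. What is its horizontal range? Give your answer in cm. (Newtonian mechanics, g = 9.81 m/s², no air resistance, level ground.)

v₀ = 98.43 mph × 0.44704 = 44.0021 m/s
R = v₀² × sin(2θ) / g = 44.0021² × sin(2 × 30°) / 9.81 = 1936.18 × 0.866025 / 9.81 = 170.926 m
R = 170.926 m / 0.01 = 17090 cm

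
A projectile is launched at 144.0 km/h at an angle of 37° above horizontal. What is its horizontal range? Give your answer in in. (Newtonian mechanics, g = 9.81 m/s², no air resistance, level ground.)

v₀ = 144.0 km/h × 0.2777777777777778 = 40.0 m/s
R = v₀² × sin(2θ) / g = 40.0² × sin(2 × 37°) / 9.81 = 1600.0 × 0.961262 / 9.81 = 156.781 m
R = 156.781 m / 0.0254 = 6172 in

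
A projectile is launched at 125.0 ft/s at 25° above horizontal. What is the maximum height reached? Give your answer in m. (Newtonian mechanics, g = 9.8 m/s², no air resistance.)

v₀ = 125.0 ft/s × 0.3048 = 38.1 m/s
H = v₀² × sin²(θ) / (2g) = 38.1² × sin(25°)² / (2 × 9.8) = 1451.61 × 0.178606 / 19.6 = 13.23 m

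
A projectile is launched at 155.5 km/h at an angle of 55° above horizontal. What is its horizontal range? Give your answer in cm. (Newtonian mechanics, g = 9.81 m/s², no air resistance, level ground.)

v₀ = 155.5 km/h × 0.2777777777777778 = 43.1944 m/s
R = v₀² × sin(2θ) / g = 43.1944² × sin(2 × 55°) / 9.81 = 1865.76 × 0.939693 / 9.81 = 178.72 m
R = 178.72 m / 0.01 = 17870 cm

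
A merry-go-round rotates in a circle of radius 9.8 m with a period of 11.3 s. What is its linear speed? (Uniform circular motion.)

v = 2πr/T = 2π×9.8/11.3 = 5.45 m/s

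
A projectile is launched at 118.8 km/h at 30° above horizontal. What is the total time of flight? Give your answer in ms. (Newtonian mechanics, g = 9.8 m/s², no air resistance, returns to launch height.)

v₀ = 118.8 km/h × 0.2777777777777778 = 33.0 m/s
T = 2 × v₀ × sin(θ) / g = 2 × 33.0 × sin(30°) / 9.8 = 2 × 33.0 × 0.5 / 9.8 = 3.36735 s
T = 3.36735 s / 0.001 = 3367 ms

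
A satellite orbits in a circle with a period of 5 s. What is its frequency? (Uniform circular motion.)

f = 1/T = 1/5 = 0.2 Hz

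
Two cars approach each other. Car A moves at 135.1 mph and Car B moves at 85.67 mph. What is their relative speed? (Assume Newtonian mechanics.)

v_rel = v_A + v_B = 135.1 + 85.67 = 220.77 mph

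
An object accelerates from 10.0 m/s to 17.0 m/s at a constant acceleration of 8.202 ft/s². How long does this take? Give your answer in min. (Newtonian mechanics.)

a = 8.202 ft/s² × 0.3048 = 2.49997 m/s²
t = (v - v₀) / a = (17.0 - 10.0) / 2.49997 = 2.80003 s
t = 2.80003 s / 60.0 = 0.04667 min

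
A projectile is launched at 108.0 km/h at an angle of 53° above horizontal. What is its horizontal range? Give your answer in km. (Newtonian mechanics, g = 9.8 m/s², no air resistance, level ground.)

v₀ = 108.0 km/h × 0.2777777777777778 = 30.0 m/s
R = v₀² × sin(2θ) / g = 30.0² × sin(2 × 53°) / 9.8 = 900.0 × 0.961262 / 9.8 = 88.2792 m
R = 88.2792 m / 1000.0 = 0.08828 km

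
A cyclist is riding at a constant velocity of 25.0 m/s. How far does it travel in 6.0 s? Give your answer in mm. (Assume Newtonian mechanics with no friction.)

d = v × t = 25.0 × 6.0 = 150.0 m
d = 150.0 m / 0.001 = 150000 mm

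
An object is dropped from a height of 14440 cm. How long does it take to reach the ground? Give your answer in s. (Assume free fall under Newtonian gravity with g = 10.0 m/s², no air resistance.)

h = 14440 cm × 0.01 = 144.4 m
t = √(2h/g) = √(2 × 144.4 / 10.0) = 5.374 s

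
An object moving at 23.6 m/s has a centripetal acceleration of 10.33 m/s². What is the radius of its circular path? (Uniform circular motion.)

r = v²/a_c = 23.6²/10.33 = 53.92 m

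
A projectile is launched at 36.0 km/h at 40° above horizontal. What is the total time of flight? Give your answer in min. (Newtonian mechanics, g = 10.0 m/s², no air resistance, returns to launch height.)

v₀ = 36.0 km/h × 0.2777777777777778 = 10.0 m/s
T = 2 × v₀ × sin(θ) / g = 2 × 10.0 × sin(40°) / 10.0 = 2 × 10.0 × 0.642788 / 10.0 = 1.28558 s
T = 1.28558 s / 60.0 = 0.02143 min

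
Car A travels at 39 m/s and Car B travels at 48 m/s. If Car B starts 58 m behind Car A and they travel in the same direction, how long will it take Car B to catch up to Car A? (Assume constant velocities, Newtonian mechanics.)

Relative speed: v_rel = 48 - 39 = 9 m/s
Time to catch: t = d₀/v_rel = 58/9 = 6.44 s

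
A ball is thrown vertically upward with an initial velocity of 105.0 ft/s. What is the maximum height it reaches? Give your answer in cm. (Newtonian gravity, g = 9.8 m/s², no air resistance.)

v₀ = 105.0 ft/s × 0.3048 = 32.004 m/s
h_max = v₀² / (2g) = 32.004² / (2 × 9.8) = 1024.26 / 19.6 = 52.2582 m
h_max = 52.2582 m / 0.01 = 5226 cm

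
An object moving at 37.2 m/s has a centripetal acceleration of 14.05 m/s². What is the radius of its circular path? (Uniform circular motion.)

r = v²/a_c = 37.2²/14.05 = 98.49 m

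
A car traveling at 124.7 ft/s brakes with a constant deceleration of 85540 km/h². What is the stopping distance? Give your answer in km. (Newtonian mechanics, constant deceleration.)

v₀ = 124.7 ft/s × 0.3048 = 38.0086 m/s
a = 85540 km/h² × 7.716049382716049e-05 = 6.60031 m/s²
d = v₀² / (2a) = 38.0086² / (2 × 6.60031) = 1444.65 / 13.2006 = 109.438 m
d = 109.438 m / 1000.0 = 0.1094 km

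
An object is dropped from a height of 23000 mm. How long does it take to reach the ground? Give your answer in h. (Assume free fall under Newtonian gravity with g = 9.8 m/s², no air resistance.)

h = 23000 mm × 0.001 = 23.0 m
t = √(2h/g) = √(2 × 23.0 / 9.8) = 2.16654 s
t = 2.16654 s / 3600.0 = 0.0006018 h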